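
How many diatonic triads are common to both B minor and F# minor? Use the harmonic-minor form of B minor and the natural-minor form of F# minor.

1

Diatonic triads of B minor (harmonic minor): B minor (i), C# diminished (ii°), D augmented (III+), E minor (iv), F# major (V), G major (VI), A# diminished (vii°).
Diatonic triads of F# minor (natural minor): F# minor (i), G# diminished (ii°), A major (III), B minor (iv), C# minor (v), D major (VI), E major (VII).
Matching root and quality in both lists: B minor.
That gives 1 common triad.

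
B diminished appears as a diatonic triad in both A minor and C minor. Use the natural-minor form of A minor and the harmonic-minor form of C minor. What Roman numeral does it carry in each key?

ii° in A minor; vii° in C minor

The scale of A minor (natural minor) is A B C D E F G; B is degree 2, and the triad built there (B-D-F) is diminished, so it is ii°.
The scale of C minor (harmonic minor) is C D E♭ F G A♭ B; B is degree 7, and the triad built there (B-D-F) is diminished, so it is vii°.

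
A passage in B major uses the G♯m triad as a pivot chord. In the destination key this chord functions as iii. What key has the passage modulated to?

E major

The numeral iii denotes a minor triad on scale degree 3. With G♯ on degree 3, the tonic of the new key is E.
Degree 3 carries a minor triad in major keys, so the destination is E major.
Check: the diatonic triads of E major are E (I), F♯m (ii), G♯m (iii), A (IV), B (V), C♯m (vi), D♯dim (vii°) — G♯m is indeed iii.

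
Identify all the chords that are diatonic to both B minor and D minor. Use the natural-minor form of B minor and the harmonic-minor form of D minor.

Triads in B minor (natural minor): Bm (i), C#dim (ii°), D (III), Em (iv), F#m (v), G (VI), A (VII).
Triads in D minor (harmonic minor): Dm (i), Edim (ii°), Faug (III+), Gm (iv), A (V), Bb (VI), C#dim (vii°).
Shared triads with their functions: C#dim (ii° in B minor, vii° in D minor); A (VII in B minor, V in D minor).

C#dim, A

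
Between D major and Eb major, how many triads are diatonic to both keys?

0

Diatonic triads of D major: D (I), Em (ii), F#m (iii), G (IV), A (V), Bm (vi), C#dim (vii°).
Diatonic triads of Eb major: Eb (I), Fm (ii), Gm (iii), Ab (IV), Bb (V), Cm (vi), Ddim (vii°).
No triad has the same root and quality in both keys.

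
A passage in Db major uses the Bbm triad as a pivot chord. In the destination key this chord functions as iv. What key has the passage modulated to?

F minor

The numeral iv denotes a minor triad on scale degree 4. With Bb on degree 4, the tonic of the new key is F.
Degree 4 carries a minor triad in minor keys, so the destination is F minor.
Check: the diatonic triads of F minor (natural minor) are Fm (i), Gdim (ii°), Ab (III), Bbm (iv), Cm (v), Db (VI), Eb (VII) — Bbm is indeed iv.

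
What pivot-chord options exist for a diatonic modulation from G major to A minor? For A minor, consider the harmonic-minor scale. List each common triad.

Am

Triads in G major: G major (I), A minor (ii), B minor (iii), C major (IV), D major (V), E minor (vi), F# diminished (vii°).
Triads in A minor (harmonic minor): A minor (i), B diminished (ii°), C augmented (III+), D minor (iv), E major (V), F major (VI), G# diminished (vii°).
Shared triads with their functions: A minor (ii in G major, i in A minor).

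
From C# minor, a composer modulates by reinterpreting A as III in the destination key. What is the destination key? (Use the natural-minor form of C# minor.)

F# minor

The numeral III denotes a major triad on scale degree 3. With A on degree 3, the tonic of the new key is F#.
Degree 3 carries a major triad in natural-minor keys, so the destination is F# minor.
Check: the diatonic triads of F# minor (natural minor) are F#m (i), G#dim (ii°), A (III), Bm (iv), C#m (v), D (VI), E (VII) — A is indeed III.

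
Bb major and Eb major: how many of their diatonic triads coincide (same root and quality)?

4

Diatonic triads of Bb major: Bb major (I), C minor (ii), D minor (iii), Eb major (IV), F major (V), G minor (vi), A diminished (vii°).
Diatonic triads of Eb major: Eb major (I), F minor (ii), G minor (iii), Ab major (IV), Bb major (V), C minor (vi), D diminished (vii°).
Matching root and quality in both lists: Bb major, C minor, Eb major, G minor.
That gives 4 common triads.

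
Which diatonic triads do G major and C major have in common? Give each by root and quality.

Triads in G major: G (I), Am (ii), Bm (iii), C (IV), D (V), Em (vi), F#dim (vii°).
Triads in C major: C (I), Dm (ii), Em (iii), F (IV), G (V), Am (vi), Bdim (vii°).
Shared triads with their functions: G (I in G major, V in C major); Am (ii in G major, vi in C major); C (IV in G major, I in C major); Em (vi in G major, iii in C major).

G, Am, C, Em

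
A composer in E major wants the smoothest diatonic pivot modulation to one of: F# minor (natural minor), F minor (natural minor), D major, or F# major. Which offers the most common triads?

Triads of E major: E (I), F#m (ii), G#m (iii), A (IV), B (V), C#m (vi), D#dim (vii°).
F# minor (natural minor) shares 4: E, F#m, A, C#m.
F minor (natural minor) shares 0: none.
D major shares 2: F#m, A.
F# major shares 2: G#m, B.
The most common triads (4) are shared with F# minor.

F# minor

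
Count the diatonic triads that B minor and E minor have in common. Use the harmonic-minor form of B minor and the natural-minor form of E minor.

Diatonic triads of B minor (harmonic minor): Bm (i), C#dim (ii°), Daug (III+), Em (iv), F# (V), G (VI), A#dim (vii°).
Diatonic triads of E minor (natural minor): Em (i), F#dim (ii°), G (III), Am (iv), Bm (v), C (VI), D (VII).
Matching root and quality in both lists: Bm, Em, G.
That gives 3 common triads.

3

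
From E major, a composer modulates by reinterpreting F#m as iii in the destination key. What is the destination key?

D major

The numeral iii denotes a minor triad on scale degree 3. With F# on degree 3, the tonic of the new key is D.
Degree 3 carries a minor triad in major keys, so the destination is D major.
Check: the diatonic triads of D major are D (I), Em (ii), F#m (iii), G (IV), A (V), Bm (vi), C#dim (vii°) — F#m is indeed iii.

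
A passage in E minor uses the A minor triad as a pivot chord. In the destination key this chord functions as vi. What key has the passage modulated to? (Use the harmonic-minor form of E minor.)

The numeral vi denotes a minor triad on scale degree 6. With A on degree 6, the tonic of the new key is C.
Degree 6 carries a minor triad in major keys, so the destination is C major.
Check: the diatonic triads of C major are C (I), Dm (ii), Em (iii), F (IV), G (V), Am (vi), Bdim (vii°) — A minor is indeed vi.

C major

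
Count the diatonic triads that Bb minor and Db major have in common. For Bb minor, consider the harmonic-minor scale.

4

Diatonic triads of Bb minor (harmonic minor): Bbm (i), Cdim (ii°), Dbaug (III+), Ebm (iv), F (V), Gb (VI), Adim (vii°).
Diatonic triads of Db major: Db (I), Ebm (ii), Fm (iii), Gb (IV), Ab (V), Bbm (vi), Cdim (vii°).
Matching root and quality in both lists: Bbm, Cdim, Ebm, Gb.
That gives 4 common triads.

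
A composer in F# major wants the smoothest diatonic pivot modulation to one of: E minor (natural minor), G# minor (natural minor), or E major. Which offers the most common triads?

Triads of F# major: F# (I), G#m (ii), A#m (iii), B (IV), C# (V), D#m (vi), E#dim (vii°).
E minor (natural minor) shares 0: none.
G# minor (natural minor) shares 4: F#, G#m, B, D#m.
E major shares 2: G#m, B.
The most common triads (4) are shared with G# minor.

G# minor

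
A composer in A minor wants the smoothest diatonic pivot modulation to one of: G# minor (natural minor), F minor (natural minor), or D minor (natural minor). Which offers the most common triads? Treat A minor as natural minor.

D minor

Triads of A minor (natural minor): A minor (i), B diminished (ii°), C major (III), D minor (iv), E minor (v), F major (VI), G major (VII).
G# minor (natural minor) shares 0: none.
F minor (natural minor) shares 0: none.
D minor (natural minor) shares 4: Am, C, Dm, F.
The most common triads (4) are shared with D minor.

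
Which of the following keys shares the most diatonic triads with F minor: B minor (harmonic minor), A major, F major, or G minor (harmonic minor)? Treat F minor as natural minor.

Triads of F minor (natural minor): Fm (i), Gdim (ii°), Ab (III), Bbm (iv), Cm (v), Db (VI), Eb (VII).
B minor (harmonic minor) shares 0: none.
A major shares 0: none.
F major shares 0: none.
G minor (harmonic minor) shares 2: Cm, Eb.
The most common triads (2) are shared with G minor.

G minor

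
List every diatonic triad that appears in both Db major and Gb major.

Db, Ebm, Gb, Bbm

Triads in Db major: Db (I), Ebm (ii), Fm (iii), Gb (IV), Ab (V), Bbm (vi), Cdim (vii°).
Triads in Gb major: Gb (I), Abm (ii), Bbm (iii), Cb (IV), Db (V), Ebm (vi), Fdim (vii°).
Shared triads with their functions: Db (I in Db major, V in Gb major); Ebm (ii in Db major, vi in Gb major); Gb (IV in Db major, I in Gb major); Bbm (vi in Db major, iii in Gb major).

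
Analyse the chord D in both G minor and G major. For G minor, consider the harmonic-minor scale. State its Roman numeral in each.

The scale of G minor (harmonic minor) is G A B♭ C D E♭ F♯; D is degree 5, and the triad built there (D-F♯-A) is major, so it is V.
The scale of G major is G A B C D E F♯; D is degree 5, and the triad built there (D-F♯-A) is major, so it is V.

V in G minor; V in G major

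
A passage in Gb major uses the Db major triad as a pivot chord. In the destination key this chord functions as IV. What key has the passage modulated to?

The numeral IV denotes a major triad on scale degree 4. With Db on degree 4, the tonic of the new key is Ab.
Degree 4 carries a major triad in major keys, so the destination is Ab major.
Check: the diatonic triads of Ab major are Ab (I), Bbm (ii), Cm (iii), Db (IV), Eb (V), Fm (vi), Gdim (vii°) — Db major is indeed IV.

Ab major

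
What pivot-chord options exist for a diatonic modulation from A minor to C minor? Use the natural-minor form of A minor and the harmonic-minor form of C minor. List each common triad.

Bdim, G

Triads in A minor (natural minor): Am (i), Bdim (ii°), C (III), Dm (iv), Em (v), F (VI), G (VII).
Triads in C minor (harmonic minor): Cm (i), Ddim (ii°), Ebaug (III+), Fm (iv), G (V), Ab (VI), Bdim (vii°).
Shared triads with their functions: Bdim (ii° in A minor, vii° in C minor); G (VII in A minor, V in C minor).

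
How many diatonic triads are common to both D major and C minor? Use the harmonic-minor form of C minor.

Diatonic triads of D major: D (I), Em (ii), F#m (iii), G (IV), A (V), Bm (vi), C#dim (vii°).
Diatonic triads of C minor (harmonic minor): Cm (i), Ddim (ii°), Ebaug (III+), Fm (iv), G (V), Ab (VI), Bdim (vii°).
Matching root and quality in both lists: G.
That gives 1 common triad.

1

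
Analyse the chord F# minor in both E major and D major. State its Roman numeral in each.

The scale of E major is E F# G# A B C# D#; F# is degree 2, and the triad built there (F#-A-C#) is minor, so it is ii.
The scale of D major is D E F# G A B C#; F# is degree 3, and the triad built there (F#-A-C#) is minor, so it is iii.

ii in E major; iii in D major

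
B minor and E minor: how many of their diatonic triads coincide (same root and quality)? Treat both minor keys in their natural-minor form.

4

Diatonic triads of B minor (natural minor): B minor (i), C♯ diminished (ii°), D major (III), E minor (iv), F♯ minor (v), G major (VI), A major (VII).
Diatonic triads of E minor (natural minor): E minor (i), F♯ diminished (ii°), G major (III), A minor (iv), B minor (v), C major (VI), D major (VII).
Matching root and quality in both lists: B minor, D major, E minor, G major.
That gives 4 common triads.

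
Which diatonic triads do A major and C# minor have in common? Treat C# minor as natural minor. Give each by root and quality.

Triads in A major: A (I), Bm (ii), C#m (iii), D (IV), E (V), F#m (vi), G#dim (vii°).
Triads in C# minor (natural minor): C#m (i), D#dim (ii°), E (III), F#m (iv), G#m (v), A (VI), B (VII).
Shared triads with their functions: A (I in A major, VI in C# minor); C#m (iii in A major, i in C# minor); E (V in A major, III in C# minor); F#m (vi in A major, iv in C# minor).

A, C#m, E, F#m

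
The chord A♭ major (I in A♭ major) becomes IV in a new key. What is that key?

The numeral IV denotes a major triad on scale degree 4. With A♭ on degree 4, the tonic of the new key is E♭.
Degree 4 carries a major triad in major keys, so the destination is E♭ major.
Check: the diatonic triads of E♭ major are E♭ (I), Fm (ii), Gm (iii), A♭ (IV), B♭ (V), Cm (vi), Ddim (vii°) — A♭ major is indeed IV.

E♭ major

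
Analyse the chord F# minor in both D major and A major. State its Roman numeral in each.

iii in D major; vi in A major

The scale of D major is D E F# G A B C#; F# is degree 3, and the triad built there (F#-A-C#) is minor, so it is iii.
The scale of A major is A B C# D E F# G#; F# is degree 6, and the triad built there (F#-A-C#) is minor, so it is vi.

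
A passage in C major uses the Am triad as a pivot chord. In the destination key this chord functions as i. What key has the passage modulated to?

The numeral i denotes a minor triad on scale degree 1. With A on degree 1, the tonic of the new key is A.
Degree 1 carries a minor triad in minor keys, so the destination is A minor.
Check: the diatonic triads of A minor (natural minor) are Am (i), Bdim (ii°), C (III), Dm (iv), Em (v), F (VI), G (VII) — Am is indeed i.

A minor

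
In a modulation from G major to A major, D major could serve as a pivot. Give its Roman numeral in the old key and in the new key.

The scale of G major is G A B C D E F#; D is degree 5, and the triad built there (D-F#-A) is major, so it is V.
The scale of A major is A B C# D E F# G#; D is degree 4, and the triad built there (D-F#-A) is major, so it is IV.

V in G major; IV in A major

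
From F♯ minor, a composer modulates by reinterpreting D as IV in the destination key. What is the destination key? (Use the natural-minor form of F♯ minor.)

The numeral IV denotes a major triad on scale degree 4. With D on degree 4, the tonic of the new key is A.
Degree 4 carries a major triad in major keys, so the destination is A major.
Check: the diatonic triads of A major are A (I), Bm (ii), C♯m (iii), D (IV), E (V), F♯m (vi), G♯dim (vii°) — D is indeed IV.

A major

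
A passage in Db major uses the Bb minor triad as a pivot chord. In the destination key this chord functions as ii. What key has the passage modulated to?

The numeral ii denotes a minor triad on scale degree 2. With Bb on degree 2, the tonic of the new key is Ab.
Degree 2 carries a minor triad in major keys, so the destination is Ab major.
Check: the diatonic triads of Ab major are Ab (I), Bbm (ii), Cm (iii), Db (IV), Eb (V), Fm (vi), Gdim (vii°) — Bb minor is indeed ii.

Ab major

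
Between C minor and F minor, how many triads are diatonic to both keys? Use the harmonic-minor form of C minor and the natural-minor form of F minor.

3

Diatonic triads of C minor (harmonic minor): Cm (i), Ddim (ii°), Ebaug (III+), Fm (iv), G (V), Ab (VI), Bdim (vii°).
Diatonic triads of F minor (natural minor): Fm (i), Gdim (ii°), Ab (III), Bbm (iv), Cm (v), Db (VI), Eb (VII).
Matching root and quality in both lists: Cm, Fm, Ab.
That gives 3 common triads.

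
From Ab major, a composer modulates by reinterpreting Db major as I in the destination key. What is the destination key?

Db major

The numeral I denotes a major triad on scale degree 1. With Db on degree 1, the tonic of the new key is Db.
Degree 1 carries a major triad in major keys, so the destination is Db major.
Check: the diatonic triads of Db major are Db (I), Ebm (ii), Fm (iii), Gb (IV), Ab (V), Bbm (vi), Cdim (vii°) — Db major is indeed I.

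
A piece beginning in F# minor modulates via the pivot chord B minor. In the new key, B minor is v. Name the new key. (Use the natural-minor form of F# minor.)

The numeral v denotes a minor triad on scale degree 5. With B on degree 5, the tonic of the new key is E.
Degree 5 carries a minor triad in natural-minor keys, so the destination is E minor.
Check: the diatonic triads of E minor (natural minor) are Em (i), F#dim (ii°), G (III), Am (iv), Bm (v), C (VI), D (VII) — B minor is indeed v.

E minor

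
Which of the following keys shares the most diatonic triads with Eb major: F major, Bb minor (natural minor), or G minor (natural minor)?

Triads of Eb major: Eb (I), Fm (ii), Gm (iii), Ab (IV), Bb (V), Cm (vi), Ddim (vii°).
F major shares 2: Gm, Bb.
Bb minor (natural minor) shares 2: Fm, Ab.
G minor (natural minor) shares 4: Eb, Gm, Bb, Cm.
The most common triads (4) are shared with G minor.

G minor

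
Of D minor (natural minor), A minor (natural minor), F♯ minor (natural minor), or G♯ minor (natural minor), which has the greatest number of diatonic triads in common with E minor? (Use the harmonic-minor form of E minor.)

Triads of E minor (harmonic minor): Em (i), F♯dim (ii°), Gaug (III+), Am (iv), B (V), C (VI), D♯dim (vii°).
D minor (natural minor) shares 2: Am, C.
A minor (natural minor) shares 3: Em, Am, C.
F♯ minor (natural minor) shares 0: none.
G♯ minor (natural minor) shares 1: B.
The most common triads (3) are shared with A minor.

A minor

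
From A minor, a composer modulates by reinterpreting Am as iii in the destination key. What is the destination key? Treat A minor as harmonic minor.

The numeral iii denotes a minor triad on scale degree 3. With A on degree 3, the tonic of the new key is F.
Degree 3 carries a minor triad in major keys, so the destination is F major.
Check: the diatonic triads of F major are F (I), Gm (ii), Am (iii), B♭ (IV), C (V), Dm (vi), Edim (vii°) — Am is indeed iii.

F major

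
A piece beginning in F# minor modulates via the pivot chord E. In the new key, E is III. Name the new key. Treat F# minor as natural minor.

The numeral III denotes a major triad on scale degree 3. With E on degree 3, the tonic of the new key is C#.
Degree 3 carries a major triad in natural-minor keys, so the destination is C# minor.
Check: the diatonic triads of C# minor (natural minor) are C#m (i), D#dim (ii°), E (III), F#m (iv), G#m (v), A (VI), B (VII) — E is indeed III.

C# minor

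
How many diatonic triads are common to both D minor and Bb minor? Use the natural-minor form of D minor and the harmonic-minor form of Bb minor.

1

Diatonic triads of D minor (natural minor): Dm (i), Edim (ii°), F (III), Gm (iv), Am (v), Bb (VI), C (VII).
Diatonic triads of Bb minor (harmonic minor): Bbm (i), Cdim (ii°), Dbaug (III+), Ebm (iv), F (V), Gb (VI), Adim (vii°).
Matching root and quality in both lists: F.
That gives 1 common triad.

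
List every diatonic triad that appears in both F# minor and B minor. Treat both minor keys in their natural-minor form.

Triads in F# minor (natural minor): F#m (i), G#dim (ii°), A (III), Bm (iv), C#m (v), D (VI), E (VII).
Triads in B minor (natural minor): Bm (i), C#dim (ii°), D (III), Em (iv), F#m (v), G (VI), A (VII).
Shared triads with their functions: F#m (i in F# minor, v in B minor); A (III in F# minor, VII in B minor); Bm (iv in F# minor, i in B minor); D (VI in F# minor, III in B minor).

F#m, A, Bm, D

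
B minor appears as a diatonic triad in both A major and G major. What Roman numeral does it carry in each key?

The scale of A major is A B C# D E F# G#; B is degree 2, and the triad built there (B-D-F#) is minor, so it is ii.
The scale of G major is G A B C D E F#; B is degree 3, and the triad built there (B-D-F#) is minor, so it is iii.

ii in A major; iii in G major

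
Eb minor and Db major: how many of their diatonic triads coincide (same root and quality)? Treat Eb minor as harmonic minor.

1

Diatonic triads of Eb minor (harmonic minor): Ebm (i), Fdim (ii°), Gbaug (III+), Abm (iv), Bb (V), Cb (VI), Ddim (vii°).
Diatonic triads of Db major: Db (I), Ebm (ii), Fm (iii), Gb (IV), Ab (V), Bbm (vi), Cdim (vii°).
Matching root and quality in both lists: Ebm.
That gives 1 common triad.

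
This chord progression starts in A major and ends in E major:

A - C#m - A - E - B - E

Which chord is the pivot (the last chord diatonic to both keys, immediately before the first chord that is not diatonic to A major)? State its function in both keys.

E — V in A major, I in E major

Chords diatonic to A major: A, Bm, C#m, D, E, F#m, G#dim.
Reading the progression, the first chord not in that set is B, so the modulation leaves A major there.
The chord immediately before B is E, which is diatonic to both keys: V in A major and I in E major.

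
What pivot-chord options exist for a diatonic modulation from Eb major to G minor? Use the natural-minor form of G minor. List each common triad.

Triads in Eb major: Eb (I), Fm (ii), Gm (iii), Ab (IV), Bb (V), Cm (vi), Ddim (vii°).
Triads in G minor (natural minor): Gm (i), Adim (ii°), Bb (III), Cm (iv), Dm (v), Eb (VI), F (VII).
Shared triads with their functions: Eb (I in Eb major, VI in G minor); Gm (iii in Eb major, i in G minor); Bb (V in Eb major, III in G minor); Cm (vi in Eb major, iv in G minor).

Eb, Gm, Bb, Cm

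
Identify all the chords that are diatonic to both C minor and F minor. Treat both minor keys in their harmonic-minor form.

Fm

Triads in C minor (harmonic minor): Cm (i), Ddim (ii°), Ebaug (III+), Fm (iv), G (V), Ab (VI), Bdim (vii°).
Triads in F minor (harmonic minor): Fm (i), Gdim (ii°), Abaug (III+), Bbm (iv), C (V), Db (VI), Edim (vii°).
Shared triads with their functions: Fm (iv in C minor, i in F minor).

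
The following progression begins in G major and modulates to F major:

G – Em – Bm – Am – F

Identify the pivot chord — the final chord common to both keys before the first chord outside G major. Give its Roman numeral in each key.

Am — ii in G major, iii in F major

Chords diatonic to G major: G, Am, Bm, C, D, Em, F#dim.
Reading the progression, the first chord not in that set is F, so the modulation leaves G major there.
The chord immediately before F is Am, which is diatonic to both keys: ii in G major and iii in F major.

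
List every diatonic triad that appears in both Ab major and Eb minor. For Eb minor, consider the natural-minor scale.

Bbm, Db

Triads in Ab major: Ab (I), Bbm (ii), Cm (iii), Db (IV), Eb (V), Fm (vi), Gdim (vii°).
Triads in Eb minor (natural minor): Ebm (i), Fdim (ii°), Gb (III), Abm (iv), Bbm (v), Cb (VI), Db (VII).
Shared triads with their functions: Bbm (ii in Ab major, v in Eb minor); Db (IV in Ab major, VII in Eb minor).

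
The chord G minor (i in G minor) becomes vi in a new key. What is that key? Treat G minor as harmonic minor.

The numeral vi denotes a minor triad on scale degree 6. With G on degree 6, the tonic of the new key is Bb.
Degree 6 carries a minor triad in major keys, so the destination is Bb major.
Check: the diatonic triads of Bb major are Bb (I), Cm (ii), Dm (iii), Eb (IV), F (V), Gm (vi), Adim (vii°) — G minor is indeed vi.

Bb major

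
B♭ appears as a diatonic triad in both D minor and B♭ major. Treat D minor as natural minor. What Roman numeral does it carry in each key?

VI in D minor; I in B♭ major

The scale of D minor (natural minor) is D E F G A B♭ C; B♭ is degree 6, and the triad built there (B♭-D-F) is major, so it is VI.
The scale of B♭ major is B♭ C D E♭ F G A; B♭ is degree 1, and the triad built there (B♭-D-F) is major, so it is I.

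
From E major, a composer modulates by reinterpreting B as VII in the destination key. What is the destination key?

The numeral VII denotes a major triad on scale degree 7. With B on degree 7, the tonic of the new key is C#.
Degree 7 carries a major triad in natural-minor keys, so the destination is C# minor.
Check: the diatonic triads of C# minor (natural minor) are C#m (i), D#dim (ii°), E (III), F#m (iv), G#m (v), A (VI), B (VII) — B is indeed VII.

C# minor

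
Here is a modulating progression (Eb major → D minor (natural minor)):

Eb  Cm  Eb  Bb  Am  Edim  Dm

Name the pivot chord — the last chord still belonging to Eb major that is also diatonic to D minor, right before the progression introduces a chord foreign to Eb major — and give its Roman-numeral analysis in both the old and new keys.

Chords diatonic to Eb major: Eb, Fm, Gm, Ab, Bb, Cm, Ddim.
Reading the progression, the first chord not in that set is Am, so the modulation leaves Eb major there.
The chord immediately before Am is Bb, which is diatonic to both keys: V in Eb major and VI in D minor.

Bb — V in Eb major, VI in D minor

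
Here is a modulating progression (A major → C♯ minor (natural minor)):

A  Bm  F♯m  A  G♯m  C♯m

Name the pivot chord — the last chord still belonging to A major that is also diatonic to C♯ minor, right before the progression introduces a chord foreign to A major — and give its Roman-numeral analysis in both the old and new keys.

A — I in A major, VI in C♯ minor

Chords diatonic to A major: A, Bm, C♯m, D, E, F♯m, G♯dim.
Reading the progression, the first chord not in that set is G♯m, so the modulation leaves A major there.
The chord immediately before G♯m is A, which is diatonic to both keys: I in A major and VI in C♯ minor.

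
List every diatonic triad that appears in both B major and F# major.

Triads in B major: B (I), C#m (ii), D#m (iii), E (IV), F# (V), G#m (vi), A#dim (vii°).
Triads in F# major: F# (I), G#m (ii), A#m (iii), B (IV), C# (V), D#m (vi), E#dim (vii°).
Shared triads with their functions: B (I in B major, IV in F# major); D#m (iii in B major, vi in F# major); F# (V in B major, I in F# major); G#m (vi in B major, ii in F# major).

B, D#m, F#, G#m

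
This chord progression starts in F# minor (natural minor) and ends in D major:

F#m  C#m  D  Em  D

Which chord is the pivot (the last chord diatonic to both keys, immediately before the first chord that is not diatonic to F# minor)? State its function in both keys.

D — VI in F# minor, I in D major

Chords diatonic to F# minor: F#m, G#dim, A, Bm, C#m, D, E.
Reading the progression, the first chord not in that set is Em, so the modulation leaves F# minor there.
The chord immediately before Em is D, which is diatonic to both keys: VI in F# minor and I in D major.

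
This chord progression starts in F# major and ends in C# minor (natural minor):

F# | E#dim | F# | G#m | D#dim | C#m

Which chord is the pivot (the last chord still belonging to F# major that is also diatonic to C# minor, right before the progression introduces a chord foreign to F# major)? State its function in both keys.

Chords diatonic to F# major: F#, G#m, A#m, B, C#, D#m, E#dim.
Reading the progression, the first chord not in that set is D#dim, so the modulation leaves F# major there.
The chord immediately before D#dim is G#m, which is diatonic to both keys: ii in F# major and v in C# minor.

G#m — ii in F# major, v in C# minor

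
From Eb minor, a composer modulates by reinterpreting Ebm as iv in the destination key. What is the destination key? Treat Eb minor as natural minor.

Bb minor

The numeral iv denotes a minor triad on scale degree 4. With Eb on degree 4, the tonic of the new key is Bb.
Degree 4 carries a minor triad in minor keys, so the destination is Bb minor.
Check: the diatonic triads of Bb minor (natural minor) are Bbm (i), Cdim (ii°), Db (III), Ebm (iv), Fm (v), Gb (VI), Ab (VII) — Ebm is indeed iv.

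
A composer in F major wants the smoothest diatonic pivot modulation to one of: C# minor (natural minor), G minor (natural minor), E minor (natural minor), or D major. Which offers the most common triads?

G minor

Triads of F major: F (I), Gm (ii), Am (iii), Bb (IV), C (V), Dm (vi), Edim (vii°).
C# minor (natural minor) shares 0: none.
G minor (natural minor) shares 4: F, Gm, Bb, Dm.
E minor (natural minor) shares 2: Am, C.
D major shares 0: none.
The most common triads (4) are shared with G minor.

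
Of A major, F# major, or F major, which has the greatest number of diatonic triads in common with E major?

Triads of E major: E major (I), F# minor (ii), G# minor (iii), A major (IV), B major (V), C# minor (vi), D# diminished (vii°).
A major shares 4: E, F#m, A, C#m.
F# major shares 2: G#m, B.
F major shares 0: none.
The most common triads (4) are shared with A major.

A major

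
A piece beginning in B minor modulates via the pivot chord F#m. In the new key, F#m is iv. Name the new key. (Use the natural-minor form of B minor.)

The numeral iv denotes a minor triad on scale degree 4. With F# on degree 4, the tonic of the new key is C#.
Degree 4 carries a minor triad in minor keys, so the destination is C# minor.
Check: the diatonic triads of C# minor (natural minor) are C#m (i), D#dim (ii°), E (III), F#m (iv), G#m (v), A (VI), B (VII) — F#m is indeed iv.

C# minor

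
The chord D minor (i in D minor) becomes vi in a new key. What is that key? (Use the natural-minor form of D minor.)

The numeral vi denotes a minor triad on scale degree 6. With D on degree 6, the tonic of the new key is F.
Degree 6 carries a minor triad in major keys, so the destination is F major.
Check: the diatonic triads of F major are F (I), Gm (ii), Am (iii), Bb (IV), C (V), Dm (vi), Edim (vii°) — D minor is indeed vi.

F major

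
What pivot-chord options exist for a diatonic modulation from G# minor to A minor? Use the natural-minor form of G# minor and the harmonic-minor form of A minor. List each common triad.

E

Triads in G# minor (natural minor): G#m (i), A#dim (ii°), B (III), C#m (iv), D#m (v), E (VI), F# (VII).
Triads in A minor (harmonic minor): Am (i), Bdim (ii°), Caug (III+), Dm (iv), E (V), F (VI), G#dim (vii°).
Shared triads with their functions: E (VI in G# minor, V in A minor).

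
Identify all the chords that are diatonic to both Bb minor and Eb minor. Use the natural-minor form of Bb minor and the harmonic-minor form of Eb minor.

Ebm

Triads in Bb minor (natural minor): Bb minor (i), C diminished (ii°), Db major (III), Eb minor (iv), F minor (v), Gb major (VI), Ab major (VII).
Triads in Eb minor (harmonic minor): Eb minor (i), F diminished (ii°), Gb augmented (III+), Ab minor (iv), Bb major (V), Cb major (VI), D diminished (vii°).
Shared triads with their functions: Eb minor (iv in Bb minor, i in Eb minor).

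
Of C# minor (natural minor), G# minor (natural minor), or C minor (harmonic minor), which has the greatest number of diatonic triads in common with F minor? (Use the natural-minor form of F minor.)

Triads of F minor (natural minor): F minor (i), G diminished (ii°), Ab major (III), Bb minor (iv), C minor (v), Db major (VI), Eb major (VII).
C# minor (natural minor) shares 0: none.
G# minor (natural minor) shares 0: none.
C minor (harmonic minor) shares 3: Fm, Ab, Cm.
The most common triads (3) are shared with C minor.

C minor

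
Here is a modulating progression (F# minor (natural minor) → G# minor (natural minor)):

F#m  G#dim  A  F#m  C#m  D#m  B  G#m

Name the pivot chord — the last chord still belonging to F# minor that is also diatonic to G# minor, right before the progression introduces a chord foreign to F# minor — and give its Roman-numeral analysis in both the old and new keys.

Chords diatonic to F# minor: F#m, G#dim, A, Bm, C#m, D, E.
Reading the progression, the first chord not in that set is D#m, so the modulation leaves F# minor there.
The chord immediately before D#m is C#m, which is diatonic to both keys: v in F# minor and iv in G# minor.

C#m — v in F# minor, iv in G# minor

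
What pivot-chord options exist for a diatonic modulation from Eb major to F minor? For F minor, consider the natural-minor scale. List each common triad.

Eb, Fm, Ab, Cm

Triads in Eb major: Eb (I), Fm (ii), Gm (iii), Ab (IV), Bb (V), Cm (vi), Ddim (vii°).
Triads in F minor (natural minor): Fm (i), Gdim (ii°), Ab (III), Bbm (iv), Cm (v), Db (VI), Eb (VII).
Shared triads with their functions: Eb (I in Eb major, VII in F minor); Fm (ii in Eb major, i in F minor); Ab (IV in Eb major, III in F minor); Cm (vi in Eb major, v in F minor).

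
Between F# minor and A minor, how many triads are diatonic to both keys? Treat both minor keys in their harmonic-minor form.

1

Diatonic triads of F# minor (harmonic minor): F# minor (i), G# diminished (ii°), A augmented (III+), B minor (iv), C# major (V), D major (VI), E# diminished (vii°).
Diatonic triads of A minor (harmonic minor): A minor (i), B diminished (ii°), C augmented (III+), D minor (iv), E major (V), F major (VI), G# diminished (vii°).
Matching root and quality in both lists: G# diminished.
That gives 1 common triad.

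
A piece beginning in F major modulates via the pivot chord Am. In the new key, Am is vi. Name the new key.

The numeral vi denotes a minor triad on scale degree 6. With A on degree 6, the tonic of the new key is C.
Degree 6 carries a minor triad in major keys, so the destination is C major.
Check: the diatonic triads of C major are C (I), Dm (ii), Em (iii), F (IV), G (V), Am (vi), Bdim (vii°) — Am is indeed vi.

C major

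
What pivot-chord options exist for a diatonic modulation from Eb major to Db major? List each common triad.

Triads in Eb major: Eb major (I), F minor (ii), G minor (iii), Ab major (IV), Bb major (V), C minor (vi), D diminished (vii°).
Triads in Db major: Db major (I), Eb minor (ii), F minor (iii), Gb major (IV), Ab major (V), Bb minor (vi), C diminished (vii°).
Shared triads with their functions: F minor (ii in Eb major, iii in Db major); Ab major (IV in Eb major, V in Db major).

Fm, Ab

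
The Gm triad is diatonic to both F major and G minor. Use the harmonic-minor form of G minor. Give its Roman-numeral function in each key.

ii in F major; i in G minor

The scale of F major is F G A Bb C D E; G is degree 2, and the triad built there (G-Bb-D) is minor, so it is ii.
The scale of G minor (harmonic minor) is G A Bb C D Eb F#; G is degree 1, and the triad built there (G-Bb-D) is minor, so it is i.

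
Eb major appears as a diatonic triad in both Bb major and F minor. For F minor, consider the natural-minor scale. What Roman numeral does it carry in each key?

The scale of Bb major is Bb C D Eb F G A; Eb is degree 4, and the triad built there (Eb-G-Bb) is major, so it is IV.
The scale of F minor (natural minor) is F G Ab Bb C Db Eb; Eb is degree 7, and the triad built there (Eb-G-Bb) is major, so it is VII.

IV in Bb major; VII in F minor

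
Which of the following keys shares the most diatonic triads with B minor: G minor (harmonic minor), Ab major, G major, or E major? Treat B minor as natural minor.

G major

Triads of B minor (natural minor): Bm (i), C#dim (ii°), D (III), Em (iv), F#m (v), G (VI), A (VII).
G minor (harmonic minor) shares 1: D.
Ab major shares 0: none.
G major shares 4: Bm, D, Em, G.
E major shares 2: F#m, A.
The most common triads (4) are shared with G major.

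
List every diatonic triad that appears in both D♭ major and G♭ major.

Triads in D♭ major: D♭ (I), E♭m (ii), Fm (iii), G♭ (IV), A♭ (V), B♭m (vi), Cdim (vii°).
Triads in G♭ major: G♭ (I), A♭m (ii), B♭m (iii), C♭ (IV), D♭ (V), E♭m (vi), Fdim (vii°).
Shared triads with their functions: D♭ (I in D♭ major, V in G♭ major); E♭m (ii in D♭ major, vi in G♭ major); G♭ (IV in D♭ major, I in G♭ major); B♭m (vi in D♭ major, iii in G♭ major).

D♭, E♭m, G♭, B♭m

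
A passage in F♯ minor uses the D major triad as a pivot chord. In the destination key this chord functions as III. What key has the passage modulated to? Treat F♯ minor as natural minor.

B minor

The numeral III denotes a major triad on scale degree 3. With D on degree 3, the tonic of the new key is B.
Degree 3 carries a major triad in natural-minor keys, so the destination is B minor.
Check: the diatonic triads of B minor (natural minor) are Bm (i), C♯dim (ii°), D (III), Em (iv), F♯m (v), G (VI), A (VII) — D major is indeed III.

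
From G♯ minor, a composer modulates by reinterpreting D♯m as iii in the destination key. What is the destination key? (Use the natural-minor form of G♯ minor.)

B major

The numeral iii denotes a minor triad on scale degree 3. With D♯ on degree 3, the tonic of the new key is B.
Degree 3 carries a minor triad in major keys, so the destination is B major.
Check: the diatonic triads of B major are B (I), C♯m (ii), D♯m (iii), E (IV), F♯ (V), G♯m (vi), A♯dim (vii°) — D♯m is indeed iii.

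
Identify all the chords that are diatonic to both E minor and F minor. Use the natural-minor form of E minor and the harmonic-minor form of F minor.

Triads in E minor (natural minor): Em (i), F♯dim (ii°), G (III), Am (iv), Bm (v), C (VI), D (VII).
Triads in F minor (harmonic minor): Fm (i), Gdim (ii°), A♭aug (III+), B♭m (iv), C (V), D♭ (VI), Edim (vii°).
Shared triads with their functions: C (VI in E minor, V in F minor).

C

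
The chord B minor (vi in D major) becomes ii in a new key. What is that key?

A major

The numeral ii denotes a minor triad on scale degree 2. With B on degree 2, the tonic of the new key is A.
Degree 2 carries a minor triad in major keys, so the destination is A major.
Check: the diatonic triads of A major are A (I), Bm (ii), C#m (iii), D (IV), E (V), F#m (vi), G#dim (vii°) — B minor is indeed ii.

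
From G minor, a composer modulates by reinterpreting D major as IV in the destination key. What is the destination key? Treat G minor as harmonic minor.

A major

The numeral IV denotes a major triad on scale degree 4. With D on degree 4, the tonic of the new key is A.
Degree 4 carries a major triad in major keys, so the destination is A major.
Check: the diatonic triads of A major are A (I), Bm (ii), C#m (iii), D (IV), E (V), F#m (vi), G#dim (vii°) — D major is indeed IV.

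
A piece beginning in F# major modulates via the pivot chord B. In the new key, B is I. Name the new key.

B major

The numeral I denotes a major triad on scale degree 1. With B on degree 1, the tonic of the new key is B.
Degree 1 carries a major triad in major keys, so the destination is B major.
Check: the diatonic triads of B major are B (I), C#m (ii), D#m (iii), E (IV), F# (V), G#m (vi), A#dim (vii°) — B is indeed I.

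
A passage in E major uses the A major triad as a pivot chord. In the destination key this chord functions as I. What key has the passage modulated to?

The numeral I denotes a major triad on scale degree 1. With A on degree 1, the tonic of the new key is A.
Degree 1 carries a major triad in major keys, so the destination is A major.
Check: the diatonic triads of A major are A (I), Bm (ii), C#m (iii), D (IV), E (V), F#m (vi), G#dim (vii°) — A major is indeed I.

A major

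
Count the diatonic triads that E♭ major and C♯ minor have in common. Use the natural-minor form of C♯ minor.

Diatonic triads of E♭ major: E♭ (I), Fm (ii), Gm (iii), A♭ (IV), B♭ (V), Cm (vi), Ddim (vii°).
Diatonic triads of C♯ minor (natural minor): C♯m (i), D♯dim (ii°), E (III), F♯m (iv), G♯m (v), A (VI), B (VII).
No triad has the same root and quality in both keys.

0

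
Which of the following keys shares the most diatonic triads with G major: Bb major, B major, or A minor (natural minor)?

A minor

Triads of G major: G major (I), A minor (ii), B minor (iii), C major (IV), D major (V), E minor (vi), F# diminished (vii°).
Bb major shares 0: none.
B major shares 0: none.
A minor (natural minor) shares 4: G, Am, C, Em.
The most common triads (4) are shared with A minor.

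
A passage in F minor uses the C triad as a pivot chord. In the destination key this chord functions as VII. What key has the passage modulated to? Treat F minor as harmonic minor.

The numeral VII denotes a major triad on scale degree 7. With C on degree 7, the tonic of the new key is D.
Degree 7 carries a major triad in natural-minor keys, so the destination is D minor.
Check: the diatonic triads of D minor (natural minor) are Dm (i), Edim (ii°), F (III), Gm (iv), Am (v), Bb (VI), C (VII) — C is indeed VII.

D minor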